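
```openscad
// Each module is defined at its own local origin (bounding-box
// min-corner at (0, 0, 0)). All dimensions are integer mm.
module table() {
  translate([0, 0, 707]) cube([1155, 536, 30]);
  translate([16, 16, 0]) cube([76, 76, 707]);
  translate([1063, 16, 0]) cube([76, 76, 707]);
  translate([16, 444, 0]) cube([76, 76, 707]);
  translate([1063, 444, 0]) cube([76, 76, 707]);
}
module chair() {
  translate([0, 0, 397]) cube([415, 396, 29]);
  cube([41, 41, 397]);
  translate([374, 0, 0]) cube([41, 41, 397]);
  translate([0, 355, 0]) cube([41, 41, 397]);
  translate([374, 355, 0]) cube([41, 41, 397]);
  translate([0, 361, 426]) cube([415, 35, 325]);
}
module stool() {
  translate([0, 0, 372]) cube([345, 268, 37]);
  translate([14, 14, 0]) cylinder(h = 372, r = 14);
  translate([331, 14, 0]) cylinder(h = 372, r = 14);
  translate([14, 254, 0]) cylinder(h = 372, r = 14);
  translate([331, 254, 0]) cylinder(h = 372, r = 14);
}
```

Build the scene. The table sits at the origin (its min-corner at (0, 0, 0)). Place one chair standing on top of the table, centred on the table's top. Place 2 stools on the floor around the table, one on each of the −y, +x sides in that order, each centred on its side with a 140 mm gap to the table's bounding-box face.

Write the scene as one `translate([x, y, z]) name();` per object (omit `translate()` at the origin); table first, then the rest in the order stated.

table();
translate([370, 70, 737]) chair();
translate([405, -408, 0]) stool();
translate([1295, 134, 0]) stool();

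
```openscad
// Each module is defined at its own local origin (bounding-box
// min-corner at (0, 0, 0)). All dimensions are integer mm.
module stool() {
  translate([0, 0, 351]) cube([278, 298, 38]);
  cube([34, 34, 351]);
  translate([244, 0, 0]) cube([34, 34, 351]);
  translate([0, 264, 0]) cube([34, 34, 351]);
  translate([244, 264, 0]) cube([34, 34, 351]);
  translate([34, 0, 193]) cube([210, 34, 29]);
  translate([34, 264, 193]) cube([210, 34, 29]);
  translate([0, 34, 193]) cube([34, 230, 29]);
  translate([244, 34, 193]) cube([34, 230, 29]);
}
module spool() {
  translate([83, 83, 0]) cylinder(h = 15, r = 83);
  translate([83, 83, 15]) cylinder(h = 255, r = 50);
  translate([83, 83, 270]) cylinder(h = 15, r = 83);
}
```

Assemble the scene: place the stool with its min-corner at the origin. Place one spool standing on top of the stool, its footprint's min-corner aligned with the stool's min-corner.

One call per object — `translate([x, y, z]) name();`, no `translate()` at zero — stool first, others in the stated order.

stool();
translate([0, 0, 389]) spool();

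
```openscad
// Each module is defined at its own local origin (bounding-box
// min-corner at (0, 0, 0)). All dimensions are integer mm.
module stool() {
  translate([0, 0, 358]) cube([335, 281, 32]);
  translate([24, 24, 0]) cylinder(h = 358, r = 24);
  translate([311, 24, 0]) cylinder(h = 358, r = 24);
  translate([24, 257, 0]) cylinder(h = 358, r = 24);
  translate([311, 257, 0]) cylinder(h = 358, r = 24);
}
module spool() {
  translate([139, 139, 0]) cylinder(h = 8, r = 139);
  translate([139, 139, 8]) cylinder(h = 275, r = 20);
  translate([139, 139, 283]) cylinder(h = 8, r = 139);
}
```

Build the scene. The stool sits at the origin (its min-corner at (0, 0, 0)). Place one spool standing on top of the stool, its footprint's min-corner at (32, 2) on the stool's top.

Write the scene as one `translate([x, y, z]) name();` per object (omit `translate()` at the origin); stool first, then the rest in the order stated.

stool();
translate([32, 2, 390]) spool();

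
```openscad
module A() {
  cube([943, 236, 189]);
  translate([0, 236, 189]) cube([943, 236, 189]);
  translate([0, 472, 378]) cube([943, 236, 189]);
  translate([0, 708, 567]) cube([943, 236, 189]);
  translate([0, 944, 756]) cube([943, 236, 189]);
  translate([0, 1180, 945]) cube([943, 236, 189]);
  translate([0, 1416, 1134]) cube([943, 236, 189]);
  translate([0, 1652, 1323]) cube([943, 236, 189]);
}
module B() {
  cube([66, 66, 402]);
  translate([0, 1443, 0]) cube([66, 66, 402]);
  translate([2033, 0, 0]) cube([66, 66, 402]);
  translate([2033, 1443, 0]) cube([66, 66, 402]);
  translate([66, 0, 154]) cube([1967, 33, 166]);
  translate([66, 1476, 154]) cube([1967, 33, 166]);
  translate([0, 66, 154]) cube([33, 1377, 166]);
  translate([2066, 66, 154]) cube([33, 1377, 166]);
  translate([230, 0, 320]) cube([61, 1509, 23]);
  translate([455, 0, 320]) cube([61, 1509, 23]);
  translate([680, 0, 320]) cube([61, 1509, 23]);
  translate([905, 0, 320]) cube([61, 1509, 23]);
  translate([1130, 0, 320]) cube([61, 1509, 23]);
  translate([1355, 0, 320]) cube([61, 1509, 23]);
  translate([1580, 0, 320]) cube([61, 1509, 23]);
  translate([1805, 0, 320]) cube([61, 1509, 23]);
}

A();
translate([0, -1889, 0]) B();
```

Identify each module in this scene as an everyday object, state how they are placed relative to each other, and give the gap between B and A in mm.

A is a staircase. B is a bed frame. The bed frame is on the floor beside the staircase on its −y side. The gap between the bed frame and the staircase is 380 mm.

The bed frame's nearest face is 380 mm from the staircase's −y face.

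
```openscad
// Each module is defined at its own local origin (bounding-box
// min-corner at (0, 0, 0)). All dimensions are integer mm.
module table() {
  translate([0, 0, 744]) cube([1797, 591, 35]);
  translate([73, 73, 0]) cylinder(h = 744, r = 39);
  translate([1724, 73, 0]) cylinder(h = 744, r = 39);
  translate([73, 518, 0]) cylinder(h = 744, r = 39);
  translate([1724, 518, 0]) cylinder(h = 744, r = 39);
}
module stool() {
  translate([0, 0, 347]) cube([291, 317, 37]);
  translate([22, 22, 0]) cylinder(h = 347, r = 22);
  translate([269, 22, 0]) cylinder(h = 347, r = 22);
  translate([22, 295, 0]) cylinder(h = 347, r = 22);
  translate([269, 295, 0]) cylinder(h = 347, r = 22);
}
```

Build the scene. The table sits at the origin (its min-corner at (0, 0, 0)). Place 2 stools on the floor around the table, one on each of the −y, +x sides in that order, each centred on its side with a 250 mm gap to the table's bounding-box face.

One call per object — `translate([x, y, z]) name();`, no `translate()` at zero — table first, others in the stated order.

table();
translate([753, -567, 0]) stool();
translate([2047, 137, 0]) stool();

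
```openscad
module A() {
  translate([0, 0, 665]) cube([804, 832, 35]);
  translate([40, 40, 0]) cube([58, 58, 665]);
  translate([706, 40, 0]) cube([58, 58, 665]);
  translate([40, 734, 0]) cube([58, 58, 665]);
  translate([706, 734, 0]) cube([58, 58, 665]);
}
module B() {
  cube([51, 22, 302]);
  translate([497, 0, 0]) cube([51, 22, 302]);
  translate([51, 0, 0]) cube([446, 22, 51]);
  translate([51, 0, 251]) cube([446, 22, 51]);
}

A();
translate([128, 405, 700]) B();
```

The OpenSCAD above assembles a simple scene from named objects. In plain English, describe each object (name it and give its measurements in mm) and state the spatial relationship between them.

A is a rectangular dining table. The top is 804×832×35 mm with its upper surface at z = 700 mm. It stands on four 58×58 mm square legs, each inset 40 mm from the nearest pair of top edges, running from the floor to the underside of the top.

B is a rectangular picture frame lying in the x–z plane (depth along y). The opening is 446 mm wide (x) by 200 mm tall (z), surrounded by a border 51 mm wide on all four sides. The frame is 22 mm deep and is made of two full-height vertical stiles with two horizontal rails fitted between them.

The picture frame is on top of the table, centred.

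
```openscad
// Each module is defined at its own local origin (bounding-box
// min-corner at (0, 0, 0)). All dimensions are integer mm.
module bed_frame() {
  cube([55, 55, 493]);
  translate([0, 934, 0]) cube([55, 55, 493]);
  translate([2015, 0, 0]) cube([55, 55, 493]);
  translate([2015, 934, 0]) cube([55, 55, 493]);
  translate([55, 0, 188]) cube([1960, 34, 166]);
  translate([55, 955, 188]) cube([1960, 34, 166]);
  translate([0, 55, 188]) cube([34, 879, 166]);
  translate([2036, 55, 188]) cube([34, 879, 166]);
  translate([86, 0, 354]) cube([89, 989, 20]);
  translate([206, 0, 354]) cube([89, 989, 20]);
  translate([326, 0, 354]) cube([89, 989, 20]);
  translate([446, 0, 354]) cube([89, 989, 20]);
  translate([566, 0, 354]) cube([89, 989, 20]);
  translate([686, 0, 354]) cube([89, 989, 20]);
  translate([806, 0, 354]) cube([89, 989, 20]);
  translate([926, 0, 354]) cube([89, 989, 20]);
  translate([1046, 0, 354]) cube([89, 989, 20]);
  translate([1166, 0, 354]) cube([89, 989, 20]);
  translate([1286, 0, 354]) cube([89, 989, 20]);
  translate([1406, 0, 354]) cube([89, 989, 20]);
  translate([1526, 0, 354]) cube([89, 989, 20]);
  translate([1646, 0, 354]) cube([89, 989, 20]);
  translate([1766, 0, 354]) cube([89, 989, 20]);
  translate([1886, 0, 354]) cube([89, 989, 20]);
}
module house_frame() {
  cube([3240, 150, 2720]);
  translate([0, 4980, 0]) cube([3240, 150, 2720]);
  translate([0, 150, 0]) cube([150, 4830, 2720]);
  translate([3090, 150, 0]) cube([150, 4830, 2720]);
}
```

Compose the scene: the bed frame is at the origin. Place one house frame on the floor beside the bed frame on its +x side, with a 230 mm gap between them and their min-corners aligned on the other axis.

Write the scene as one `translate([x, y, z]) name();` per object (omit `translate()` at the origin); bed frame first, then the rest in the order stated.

bed_frame();
translate([2300, 0, 0]) house_frame();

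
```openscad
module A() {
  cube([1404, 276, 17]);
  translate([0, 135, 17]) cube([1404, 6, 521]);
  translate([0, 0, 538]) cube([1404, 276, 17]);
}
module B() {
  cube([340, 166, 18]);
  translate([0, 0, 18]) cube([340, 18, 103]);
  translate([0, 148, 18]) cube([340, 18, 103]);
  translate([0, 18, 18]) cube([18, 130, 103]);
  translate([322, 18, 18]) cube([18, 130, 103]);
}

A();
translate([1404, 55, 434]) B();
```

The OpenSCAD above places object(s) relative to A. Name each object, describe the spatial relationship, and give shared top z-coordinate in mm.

A is an I-beam. B is an open box. The open box is beside the I-beam with their tops flush at z = 555. The shared top z-coordinate is 555 mm.

Both tops at z = 555 mm.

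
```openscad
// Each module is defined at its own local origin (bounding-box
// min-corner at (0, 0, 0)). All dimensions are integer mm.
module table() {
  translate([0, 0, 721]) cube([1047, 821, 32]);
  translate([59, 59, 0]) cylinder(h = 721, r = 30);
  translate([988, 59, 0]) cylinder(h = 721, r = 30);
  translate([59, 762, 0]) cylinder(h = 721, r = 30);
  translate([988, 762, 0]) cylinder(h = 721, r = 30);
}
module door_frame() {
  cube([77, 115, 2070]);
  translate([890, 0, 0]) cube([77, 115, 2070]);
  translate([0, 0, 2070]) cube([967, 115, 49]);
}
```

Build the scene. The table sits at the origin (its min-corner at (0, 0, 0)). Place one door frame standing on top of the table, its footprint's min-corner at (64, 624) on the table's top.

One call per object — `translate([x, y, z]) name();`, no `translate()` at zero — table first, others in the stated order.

table();
translate([64, 624, 753]) door_frame();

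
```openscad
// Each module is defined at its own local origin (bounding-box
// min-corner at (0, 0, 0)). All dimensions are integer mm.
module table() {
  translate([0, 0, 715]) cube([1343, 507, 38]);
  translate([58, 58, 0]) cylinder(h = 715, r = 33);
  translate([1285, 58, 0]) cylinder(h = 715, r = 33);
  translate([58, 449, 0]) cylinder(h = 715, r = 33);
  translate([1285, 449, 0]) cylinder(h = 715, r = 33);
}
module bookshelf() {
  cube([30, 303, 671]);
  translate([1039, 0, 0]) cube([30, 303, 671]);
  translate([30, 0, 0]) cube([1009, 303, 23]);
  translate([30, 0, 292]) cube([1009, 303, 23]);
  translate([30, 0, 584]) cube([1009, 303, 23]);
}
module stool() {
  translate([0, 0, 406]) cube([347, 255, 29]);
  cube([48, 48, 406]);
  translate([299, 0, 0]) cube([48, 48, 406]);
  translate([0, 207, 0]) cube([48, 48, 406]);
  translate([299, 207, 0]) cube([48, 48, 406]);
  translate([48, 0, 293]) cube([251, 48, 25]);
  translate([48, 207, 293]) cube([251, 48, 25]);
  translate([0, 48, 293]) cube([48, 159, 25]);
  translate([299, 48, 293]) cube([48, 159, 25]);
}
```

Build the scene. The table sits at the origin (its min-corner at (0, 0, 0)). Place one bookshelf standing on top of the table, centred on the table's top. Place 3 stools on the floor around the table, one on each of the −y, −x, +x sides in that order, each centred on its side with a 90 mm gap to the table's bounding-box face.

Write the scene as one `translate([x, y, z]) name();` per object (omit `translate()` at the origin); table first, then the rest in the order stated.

table();
translate([137, 102, 753]) bookshelf();
translate([498, -345, 0]) stool();
translate([-437, 126, 0]) stool();
translate([1433, 126, 0]) stool();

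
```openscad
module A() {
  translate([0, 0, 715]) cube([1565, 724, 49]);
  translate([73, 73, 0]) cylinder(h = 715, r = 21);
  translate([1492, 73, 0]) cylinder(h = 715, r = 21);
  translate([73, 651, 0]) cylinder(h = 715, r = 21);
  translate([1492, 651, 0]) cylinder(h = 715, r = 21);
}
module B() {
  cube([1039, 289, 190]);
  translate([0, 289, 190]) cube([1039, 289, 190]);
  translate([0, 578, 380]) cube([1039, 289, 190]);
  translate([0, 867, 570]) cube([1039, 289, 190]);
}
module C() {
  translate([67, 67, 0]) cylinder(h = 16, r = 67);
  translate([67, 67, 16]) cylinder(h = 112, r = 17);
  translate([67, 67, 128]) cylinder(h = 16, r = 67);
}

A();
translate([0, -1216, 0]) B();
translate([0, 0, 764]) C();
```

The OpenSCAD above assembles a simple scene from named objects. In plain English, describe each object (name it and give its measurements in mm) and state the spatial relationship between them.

A is a table: top 1565 mm (x) × 724 mm (y), 49 mm thick, upper face at z = 764 mm, on four round legs of 42 mm diameter, each leg's bounding box inset 52 mm from the nearest pair of top edges, running from z = 0 to the bottom of the top.

B is a run of 4 identical solid stair steps. Each tread is 1039×289 mm and each step block is 190 mm high. Step 1 rests on the floor; step k is offset from step 1 by (k−1)×289 mm in y and (k−1)×190 mm in z.

C is a spool: two coaxial disc flanges of radius 67 mm and thickness 16 mm, joined by a core cylinder of radius 17 mm and height 112 mm. The lower flange rests on z = 0 and the three cylinders share a vertical axis.

The staircase is on the floor beside the table on its −y side. The spool is on top of the table.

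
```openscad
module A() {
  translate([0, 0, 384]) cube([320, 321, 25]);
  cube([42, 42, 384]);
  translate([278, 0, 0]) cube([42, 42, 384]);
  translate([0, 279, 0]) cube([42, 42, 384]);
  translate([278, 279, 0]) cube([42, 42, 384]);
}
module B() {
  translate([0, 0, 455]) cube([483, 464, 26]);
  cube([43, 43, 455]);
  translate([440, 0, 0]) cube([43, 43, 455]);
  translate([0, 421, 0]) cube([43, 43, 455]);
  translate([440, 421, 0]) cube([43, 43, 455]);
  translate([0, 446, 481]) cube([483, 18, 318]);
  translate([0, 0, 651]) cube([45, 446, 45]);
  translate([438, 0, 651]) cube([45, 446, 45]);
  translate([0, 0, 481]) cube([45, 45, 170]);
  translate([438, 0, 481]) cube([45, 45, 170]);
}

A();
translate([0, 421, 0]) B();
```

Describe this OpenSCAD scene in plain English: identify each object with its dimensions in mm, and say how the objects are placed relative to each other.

A is a simple wooden stool: a rectangular seat 320 mm (x) by 321 mm (y), 25 mm thick, top face at z = 409 mm, on four square legs, each 42×42 mm in cross-section. The legs rest on z = 0, each flush with a corner of the seat.

B is a chair. The seat is a 483×464×26 mm slab with its top at z = 481 mm, on four 43×43 mm corner legs (flush with the seat edges, standing on z = 0). A flat backrest 18 mm thick, 318 mm tall, spans the full seat width and rises from the seat top along its +y edge, rear face flush with the rear of the seat. Two armrests of 45×45 mm section run along each side from the seat's front edge to the front of the backrest, top faces 215 mm above the seat top and outer faces flush with the seat's x-edges; a 45×45 mm post under the front of each armrest stands on the seat at the front corner.

The chair is on the floor beside the stool on its +y side.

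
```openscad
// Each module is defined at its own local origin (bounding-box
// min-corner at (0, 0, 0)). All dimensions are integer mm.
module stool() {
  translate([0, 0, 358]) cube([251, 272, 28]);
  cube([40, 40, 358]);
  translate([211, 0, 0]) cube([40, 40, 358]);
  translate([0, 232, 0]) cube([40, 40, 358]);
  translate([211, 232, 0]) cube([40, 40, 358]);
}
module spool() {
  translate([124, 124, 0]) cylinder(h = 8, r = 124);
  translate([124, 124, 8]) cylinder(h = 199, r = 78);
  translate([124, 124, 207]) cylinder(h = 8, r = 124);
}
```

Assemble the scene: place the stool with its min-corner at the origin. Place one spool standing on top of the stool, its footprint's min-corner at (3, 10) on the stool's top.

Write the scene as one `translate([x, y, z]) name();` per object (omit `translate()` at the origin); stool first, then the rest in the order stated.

stool();
translate([3, 10, 386]) spool();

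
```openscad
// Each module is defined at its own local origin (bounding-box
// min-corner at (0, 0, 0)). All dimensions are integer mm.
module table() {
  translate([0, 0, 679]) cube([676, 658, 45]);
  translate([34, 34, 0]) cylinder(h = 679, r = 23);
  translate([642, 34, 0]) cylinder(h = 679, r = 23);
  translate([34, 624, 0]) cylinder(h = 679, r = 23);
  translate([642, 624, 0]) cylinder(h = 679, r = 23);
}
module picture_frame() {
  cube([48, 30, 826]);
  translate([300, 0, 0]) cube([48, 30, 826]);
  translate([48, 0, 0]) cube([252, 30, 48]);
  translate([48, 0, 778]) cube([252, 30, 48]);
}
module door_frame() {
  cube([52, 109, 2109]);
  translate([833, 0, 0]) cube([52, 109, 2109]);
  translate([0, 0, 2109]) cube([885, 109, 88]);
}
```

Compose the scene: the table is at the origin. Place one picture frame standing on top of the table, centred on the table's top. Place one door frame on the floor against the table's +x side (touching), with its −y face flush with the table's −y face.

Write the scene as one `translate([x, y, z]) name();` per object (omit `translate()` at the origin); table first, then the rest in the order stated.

table();
translate([164, 314, 724]) picture_frame();
translate([676, 0, 0]) door_frame();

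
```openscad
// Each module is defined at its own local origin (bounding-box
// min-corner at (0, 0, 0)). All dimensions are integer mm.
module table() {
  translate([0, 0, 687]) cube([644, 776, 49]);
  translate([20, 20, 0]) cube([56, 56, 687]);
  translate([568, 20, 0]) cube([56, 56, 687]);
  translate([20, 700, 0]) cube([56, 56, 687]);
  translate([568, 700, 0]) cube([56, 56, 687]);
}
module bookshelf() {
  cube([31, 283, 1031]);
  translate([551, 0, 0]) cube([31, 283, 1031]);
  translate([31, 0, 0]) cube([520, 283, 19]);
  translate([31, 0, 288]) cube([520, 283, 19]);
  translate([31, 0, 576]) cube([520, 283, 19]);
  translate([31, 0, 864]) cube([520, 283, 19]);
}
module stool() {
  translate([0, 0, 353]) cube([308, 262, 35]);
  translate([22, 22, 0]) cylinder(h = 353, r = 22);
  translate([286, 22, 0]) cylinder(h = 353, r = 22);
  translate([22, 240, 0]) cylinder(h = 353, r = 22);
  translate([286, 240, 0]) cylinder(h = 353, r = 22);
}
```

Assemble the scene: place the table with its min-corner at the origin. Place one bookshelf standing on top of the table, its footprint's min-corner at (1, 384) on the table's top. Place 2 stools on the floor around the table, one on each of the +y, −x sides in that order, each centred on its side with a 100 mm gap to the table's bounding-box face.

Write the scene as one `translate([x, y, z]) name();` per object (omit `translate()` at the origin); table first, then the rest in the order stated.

table();
translate([1, 384, 736]) bookshelf();
translate([168, 876, 0]) stool();
translate([-408, 257, 0]) stool();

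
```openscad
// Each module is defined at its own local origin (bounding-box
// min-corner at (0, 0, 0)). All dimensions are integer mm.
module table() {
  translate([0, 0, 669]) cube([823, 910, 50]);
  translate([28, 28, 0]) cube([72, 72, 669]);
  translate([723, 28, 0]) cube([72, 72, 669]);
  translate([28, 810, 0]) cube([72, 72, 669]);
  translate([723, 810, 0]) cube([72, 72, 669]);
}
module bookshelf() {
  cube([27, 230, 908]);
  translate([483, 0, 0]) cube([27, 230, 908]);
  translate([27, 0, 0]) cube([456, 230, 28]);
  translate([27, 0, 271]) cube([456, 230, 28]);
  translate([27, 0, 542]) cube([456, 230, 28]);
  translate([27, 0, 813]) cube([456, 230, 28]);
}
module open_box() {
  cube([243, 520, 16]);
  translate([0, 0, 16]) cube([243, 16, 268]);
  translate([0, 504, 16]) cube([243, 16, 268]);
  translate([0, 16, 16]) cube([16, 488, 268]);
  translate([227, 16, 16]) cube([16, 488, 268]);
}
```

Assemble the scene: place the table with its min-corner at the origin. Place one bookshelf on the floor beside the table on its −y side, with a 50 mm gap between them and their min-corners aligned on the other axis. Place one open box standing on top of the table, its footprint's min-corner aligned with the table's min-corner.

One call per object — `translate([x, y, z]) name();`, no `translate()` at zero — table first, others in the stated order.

table();
translate([0, -280, 0]) bookshelf();
translate([0, 0, 719]) open_box();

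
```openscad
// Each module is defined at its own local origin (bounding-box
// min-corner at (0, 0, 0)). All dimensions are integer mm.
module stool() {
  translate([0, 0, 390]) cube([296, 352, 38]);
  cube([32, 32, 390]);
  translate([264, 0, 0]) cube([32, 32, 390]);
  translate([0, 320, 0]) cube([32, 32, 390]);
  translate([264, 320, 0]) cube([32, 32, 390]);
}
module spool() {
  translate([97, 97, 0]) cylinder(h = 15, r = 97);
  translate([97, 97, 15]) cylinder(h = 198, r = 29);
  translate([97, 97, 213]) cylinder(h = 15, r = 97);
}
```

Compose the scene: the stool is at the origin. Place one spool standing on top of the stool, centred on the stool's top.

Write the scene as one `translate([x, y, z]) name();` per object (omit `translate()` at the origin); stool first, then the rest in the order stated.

stool();
translate([51, 79, 428]) spool();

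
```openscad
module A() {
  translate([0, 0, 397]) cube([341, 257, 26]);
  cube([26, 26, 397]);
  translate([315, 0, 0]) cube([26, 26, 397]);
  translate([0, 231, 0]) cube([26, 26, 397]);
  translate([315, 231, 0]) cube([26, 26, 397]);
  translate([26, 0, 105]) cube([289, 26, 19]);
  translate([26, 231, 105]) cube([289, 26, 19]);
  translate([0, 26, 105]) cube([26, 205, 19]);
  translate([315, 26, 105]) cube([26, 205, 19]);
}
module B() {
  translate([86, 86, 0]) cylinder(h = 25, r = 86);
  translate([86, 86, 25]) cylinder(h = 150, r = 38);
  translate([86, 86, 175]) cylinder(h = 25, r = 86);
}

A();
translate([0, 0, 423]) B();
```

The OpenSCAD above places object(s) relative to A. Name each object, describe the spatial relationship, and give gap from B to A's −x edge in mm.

The spool's min-x is at 0; the stool's min-x is 0; gap = 0 mm.

A is a stool. B is a spool. The spool is on top of the stool. The gap from the spool to the stool's −x edge is 0 mm.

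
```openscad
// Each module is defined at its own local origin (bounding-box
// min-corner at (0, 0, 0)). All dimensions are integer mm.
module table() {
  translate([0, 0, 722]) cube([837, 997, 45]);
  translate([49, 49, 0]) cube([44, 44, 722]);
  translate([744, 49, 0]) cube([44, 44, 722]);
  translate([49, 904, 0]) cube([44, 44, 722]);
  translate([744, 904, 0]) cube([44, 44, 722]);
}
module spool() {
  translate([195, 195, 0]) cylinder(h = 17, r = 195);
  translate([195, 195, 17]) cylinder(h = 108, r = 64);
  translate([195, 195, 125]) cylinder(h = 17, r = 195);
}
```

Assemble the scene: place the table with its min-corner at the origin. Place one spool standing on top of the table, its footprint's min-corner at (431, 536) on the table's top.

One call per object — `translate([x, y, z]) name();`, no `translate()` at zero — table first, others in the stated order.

table();
translate([431, 536, 767]) spool();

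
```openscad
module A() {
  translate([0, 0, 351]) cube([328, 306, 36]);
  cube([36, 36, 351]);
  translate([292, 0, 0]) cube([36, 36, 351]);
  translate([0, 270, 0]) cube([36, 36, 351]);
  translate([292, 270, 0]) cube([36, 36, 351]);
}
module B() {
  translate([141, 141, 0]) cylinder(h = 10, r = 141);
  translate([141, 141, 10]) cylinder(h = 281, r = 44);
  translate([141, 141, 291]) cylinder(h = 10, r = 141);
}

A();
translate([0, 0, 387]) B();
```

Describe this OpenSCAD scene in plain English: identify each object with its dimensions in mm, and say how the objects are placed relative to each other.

A is a four-legged stool. The seat is 328×306 mm, 36 mm thick, top at z = 387 mm. It stands on four square legs, each 36×36 mm in cross-section, from z = 0 to the seat underside, each flush with a corner of the seat.

B is a spool: two coaxial disc flanges of radius 141 mm and thickness 10 mm, joined by a core cylinder of radius 44 mm and height 281 mm. The lower flange rests on z = 0 and the three cylinders share a vertical axis.

The spool is on top of the stool.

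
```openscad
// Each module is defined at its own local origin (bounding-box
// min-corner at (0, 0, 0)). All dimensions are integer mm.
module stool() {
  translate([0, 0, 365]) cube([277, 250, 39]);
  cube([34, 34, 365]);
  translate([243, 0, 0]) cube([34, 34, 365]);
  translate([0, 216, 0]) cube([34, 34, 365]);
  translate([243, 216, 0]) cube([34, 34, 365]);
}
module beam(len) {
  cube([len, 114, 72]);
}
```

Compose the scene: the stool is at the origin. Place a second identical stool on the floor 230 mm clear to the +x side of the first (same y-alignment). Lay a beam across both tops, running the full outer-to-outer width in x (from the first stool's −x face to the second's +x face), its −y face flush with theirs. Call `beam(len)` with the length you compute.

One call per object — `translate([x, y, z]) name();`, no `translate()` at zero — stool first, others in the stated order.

stool();
translate([507, 0, 0]) stool();
translate([0, 0, 404]) beam(784);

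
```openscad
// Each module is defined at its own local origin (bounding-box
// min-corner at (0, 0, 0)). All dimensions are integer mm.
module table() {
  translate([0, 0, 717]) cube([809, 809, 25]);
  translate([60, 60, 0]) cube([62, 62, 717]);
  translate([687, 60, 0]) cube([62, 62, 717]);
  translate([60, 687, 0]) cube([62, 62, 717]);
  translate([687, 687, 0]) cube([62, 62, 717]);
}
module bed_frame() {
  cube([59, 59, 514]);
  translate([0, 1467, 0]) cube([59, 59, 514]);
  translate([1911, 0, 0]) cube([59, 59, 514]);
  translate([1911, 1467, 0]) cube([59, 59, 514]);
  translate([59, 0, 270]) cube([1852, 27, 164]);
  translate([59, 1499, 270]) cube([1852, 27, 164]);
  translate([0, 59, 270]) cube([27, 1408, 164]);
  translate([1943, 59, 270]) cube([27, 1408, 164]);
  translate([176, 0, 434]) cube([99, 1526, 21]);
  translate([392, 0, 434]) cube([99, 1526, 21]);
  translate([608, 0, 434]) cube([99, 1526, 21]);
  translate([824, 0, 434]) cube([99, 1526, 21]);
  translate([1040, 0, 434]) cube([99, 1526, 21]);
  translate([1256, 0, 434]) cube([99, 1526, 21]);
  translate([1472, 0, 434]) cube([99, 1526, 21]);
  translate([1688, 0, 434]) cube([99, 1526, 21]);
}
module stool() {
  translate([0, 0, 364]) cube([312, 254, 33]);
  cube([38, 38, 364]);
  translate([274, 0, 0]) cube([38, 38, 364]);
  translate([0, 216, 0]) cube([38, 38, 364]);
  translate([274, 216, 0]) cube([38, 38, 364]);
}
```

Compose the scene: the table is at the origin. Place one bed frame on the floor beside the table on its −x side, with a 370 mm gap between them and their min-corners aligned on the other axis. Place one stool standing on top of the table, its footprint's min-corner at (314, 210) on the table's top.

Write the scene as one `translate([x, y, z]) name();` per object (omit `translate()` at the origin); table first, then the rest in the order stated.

table();
translate([-2340, 0, 0]) bed_frame();
translate([314, 210, 742]) stool();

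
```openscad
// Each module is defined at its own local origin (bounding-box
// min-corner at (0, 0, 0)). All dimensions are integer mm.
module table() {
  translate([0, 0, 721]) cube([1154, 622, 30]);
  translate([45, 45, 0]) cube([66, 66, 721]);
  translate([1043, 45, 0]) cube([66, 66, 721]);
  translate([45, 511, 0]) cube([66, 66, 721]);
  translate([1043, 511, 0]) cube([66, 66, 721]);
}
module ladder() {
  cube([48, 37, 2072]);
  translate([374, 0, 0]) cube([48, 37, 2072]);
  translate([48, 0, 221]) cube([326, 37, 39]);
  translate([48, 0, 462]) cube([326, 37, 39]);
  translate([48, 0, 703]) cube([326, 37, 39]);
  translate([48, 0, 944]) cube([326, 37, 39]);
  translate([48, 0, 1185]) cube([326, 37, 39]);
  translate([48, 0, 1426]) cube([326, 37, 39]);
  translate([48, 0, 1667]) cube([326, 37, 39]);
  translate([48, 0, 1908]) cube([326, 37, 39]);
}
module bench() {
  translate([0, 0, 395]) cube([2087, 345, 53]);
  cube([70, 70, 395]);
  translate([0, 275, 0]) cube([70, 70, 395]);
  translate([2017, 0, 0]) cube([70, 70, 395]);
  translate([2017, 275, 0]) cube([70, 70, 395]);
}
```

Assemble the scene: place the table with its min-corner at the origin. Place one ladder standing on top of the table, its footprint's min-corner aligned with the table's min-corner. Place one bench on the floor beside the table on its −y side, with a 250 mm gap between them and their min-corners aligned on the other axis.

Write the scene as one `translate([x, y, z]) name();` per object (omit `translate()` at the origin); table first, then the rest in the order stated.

table();
translate([0, 0, 751]) ladder();
translate([0, -595, 0]) bench();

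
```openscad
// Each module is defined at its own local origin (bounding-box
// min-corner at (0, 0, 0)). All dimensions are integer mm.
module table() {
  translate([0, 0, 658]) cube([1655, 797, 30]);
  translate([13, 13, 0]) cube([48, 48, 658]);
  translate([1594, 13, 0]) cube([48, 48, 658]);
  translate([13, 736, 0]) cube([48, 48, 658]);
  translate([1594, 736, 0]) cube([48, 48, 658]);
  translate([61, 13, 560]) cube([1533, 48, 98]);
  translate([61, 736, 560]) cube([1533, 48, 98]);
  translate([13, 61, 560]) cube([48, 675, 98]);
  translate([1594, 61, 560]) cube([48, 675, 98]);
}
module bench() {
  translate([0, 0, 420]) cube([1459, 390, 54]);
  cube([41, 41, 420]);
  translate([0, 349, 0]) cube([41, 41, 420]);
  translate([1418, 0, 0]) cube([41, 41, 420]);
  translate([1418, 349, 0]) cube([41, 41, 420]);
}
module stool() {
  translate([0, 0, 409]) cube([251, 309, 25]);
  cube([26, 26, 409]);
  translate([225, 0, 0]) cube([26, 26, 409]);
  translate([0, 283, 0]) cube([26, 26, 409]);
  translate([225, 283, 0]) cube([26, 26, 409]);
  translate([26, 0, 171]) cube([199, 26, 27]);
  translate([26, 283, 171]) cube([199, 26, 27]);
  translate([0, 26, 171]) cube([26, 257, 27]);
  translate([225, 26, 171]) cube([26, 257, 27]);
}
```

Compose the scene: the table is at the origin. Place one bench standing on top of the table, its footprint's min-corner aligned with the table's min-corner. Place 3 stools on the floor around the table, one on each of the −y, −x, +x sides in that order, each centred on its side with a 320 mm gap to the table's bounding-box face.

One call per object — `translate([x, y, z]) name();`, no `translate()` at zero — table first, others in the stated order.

table();
translate([0, 0, 688]) bench();
translate([702, -629, 0]) stool();
translate([-571, 244, 0]) stool();
translate([1975, 244, 0]) stool();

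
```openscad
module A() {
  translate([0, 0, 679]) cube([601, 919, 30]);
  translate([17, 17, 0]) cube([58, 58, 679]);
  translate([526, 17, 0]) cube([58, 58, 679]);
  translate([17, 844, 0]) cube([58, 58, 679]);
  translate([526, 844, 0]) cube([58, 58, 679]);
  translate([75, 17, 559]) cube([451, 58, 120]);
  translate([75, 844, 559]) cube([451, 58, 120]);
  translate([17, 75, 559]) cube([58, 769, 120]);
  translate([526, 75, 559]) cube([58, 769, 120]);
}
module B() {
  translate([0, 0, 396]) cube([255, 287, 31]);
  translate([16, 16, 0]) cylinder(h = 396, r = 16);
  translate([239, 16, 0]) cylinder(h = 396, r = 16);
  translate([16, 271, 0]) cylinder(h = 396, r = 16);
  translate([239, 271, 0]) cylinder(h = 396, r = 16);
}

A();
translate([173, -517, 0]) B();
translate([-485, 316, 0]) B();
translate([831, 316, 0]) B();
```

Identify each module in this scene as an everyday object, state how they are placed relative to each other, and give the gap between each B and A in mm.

Each stool's nearest face is 230 mm from the table's bounding box.

A is a table. B is a stool. Three stools sit around the table at the −y, −x, +x sides. The gap between each stool and the table is 230 mm.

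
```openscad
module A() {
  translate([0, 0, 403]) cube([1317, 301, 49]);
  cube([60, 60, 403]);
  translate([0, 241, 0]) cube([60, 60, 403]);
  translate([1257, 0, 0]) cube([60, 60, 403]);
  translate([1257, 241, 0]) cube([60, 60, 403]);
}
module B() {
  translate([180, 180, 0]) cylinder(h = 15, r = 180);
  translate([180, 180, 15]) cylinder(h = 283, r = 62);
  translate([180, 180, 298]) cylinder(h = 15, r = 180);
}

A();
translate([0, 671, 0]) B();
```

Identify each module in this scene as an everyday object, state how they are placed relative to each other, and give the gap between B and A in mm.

The spool's nearest face is 370 mm from the bench's +y face.

A is a bench. B is a spool. The spool is on the floor beside the bench on its +y side. The gap between the spool and the bench is 370 mm.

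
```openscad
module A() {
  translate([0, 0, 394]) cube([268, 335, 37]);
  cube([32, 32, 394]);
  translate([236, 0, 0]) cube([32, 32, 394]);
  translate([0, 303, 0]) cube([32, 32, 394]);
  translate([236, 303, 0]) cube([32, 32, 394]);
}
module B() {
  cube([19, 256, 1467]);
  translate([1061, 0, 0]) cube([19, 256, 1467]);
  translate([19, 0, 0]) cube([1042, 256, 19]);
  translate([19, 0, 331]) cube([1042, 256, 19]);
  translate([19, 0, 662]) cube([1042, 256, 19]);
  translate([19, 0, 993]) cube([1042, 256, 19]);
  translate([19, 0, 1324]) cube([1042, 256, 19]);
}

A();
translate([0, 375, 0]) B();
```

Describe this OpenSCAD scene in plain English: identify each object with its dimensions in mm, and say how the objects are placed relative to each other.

A is a four-legged stool. The seat is 268×335 mm, 37 mm thick, top at z = 431 mm. It stands on four square legs, each 32×32 mm in cross-section, from z = 0 to the seat underside, each flush with a corner of the seat.

B is a bookshelf 1080 mm wide overall, 256 mm deep and 1467 mm tall. The two sides are 19 mm thick vertical panels. 5 horizontal shelves of 19 mm thickness span between the inner faces of the sides; the lowest shelf sits on the floor and shelves are stacked with a clear vertical gap of 312 mm between each pair.

The bookshelf is on the floor beside the stool on its +y side.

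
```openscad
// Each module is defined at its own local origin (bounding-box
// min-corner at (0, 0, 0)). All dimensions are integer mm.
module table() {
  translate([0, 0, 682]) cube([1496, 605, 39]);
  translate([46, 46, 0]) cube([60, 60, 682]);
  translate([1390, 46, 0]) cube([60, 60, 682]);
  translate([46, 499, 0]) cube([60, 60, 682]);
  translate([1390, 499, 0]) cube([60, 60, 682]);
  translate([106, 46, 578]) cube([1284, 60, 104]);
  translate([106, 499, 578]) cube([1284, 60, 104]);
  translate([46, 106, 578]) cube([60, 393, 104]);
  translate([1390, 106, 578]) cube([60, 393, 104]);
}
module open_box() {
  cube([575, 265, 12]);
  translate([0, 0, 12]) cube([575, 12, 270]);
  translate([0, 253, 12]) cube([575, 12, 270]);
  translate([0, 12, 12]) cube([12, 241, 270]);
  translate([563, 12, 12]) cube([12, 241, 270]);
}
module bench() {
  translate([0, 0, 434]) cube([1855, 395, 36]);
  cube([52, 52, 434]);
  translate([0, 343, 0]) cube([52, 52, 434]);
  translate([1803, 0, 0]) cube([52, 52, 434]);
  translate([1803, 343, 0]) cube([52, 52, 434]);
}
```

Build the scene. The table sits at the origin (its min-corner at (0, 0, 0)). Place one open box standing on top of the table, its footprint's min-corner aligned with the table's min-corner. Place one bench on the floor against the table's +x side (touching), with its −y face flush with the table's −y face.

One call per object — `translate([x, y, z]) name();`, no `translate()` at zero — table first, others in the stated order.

table();
translate([0, 0, 721]) open_box();
translate([1496, 0, 0]) bench();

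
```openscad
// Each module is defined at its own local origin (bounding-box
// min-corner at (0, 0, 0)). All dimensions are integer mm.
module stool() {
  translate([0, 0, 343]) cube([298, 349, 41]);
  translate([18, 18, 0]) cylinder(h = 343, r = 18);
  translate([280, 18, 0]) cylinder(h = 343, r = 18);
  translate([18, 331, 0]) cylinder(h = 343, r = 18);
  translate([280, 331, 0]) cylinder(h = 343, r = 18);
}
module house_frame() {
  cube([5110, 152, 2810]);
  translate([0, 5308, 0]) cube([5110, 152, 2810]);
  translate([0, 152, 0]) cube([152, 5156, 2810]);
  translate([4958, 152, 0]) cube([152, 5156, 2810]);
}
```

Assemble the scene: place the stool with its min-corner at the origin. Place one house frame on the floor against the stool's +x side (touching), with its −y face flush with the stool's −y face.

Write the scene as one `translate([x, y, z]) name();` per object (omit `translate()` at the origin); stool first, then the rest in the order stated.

stool();
translate([298, 0, 0]) house_frame();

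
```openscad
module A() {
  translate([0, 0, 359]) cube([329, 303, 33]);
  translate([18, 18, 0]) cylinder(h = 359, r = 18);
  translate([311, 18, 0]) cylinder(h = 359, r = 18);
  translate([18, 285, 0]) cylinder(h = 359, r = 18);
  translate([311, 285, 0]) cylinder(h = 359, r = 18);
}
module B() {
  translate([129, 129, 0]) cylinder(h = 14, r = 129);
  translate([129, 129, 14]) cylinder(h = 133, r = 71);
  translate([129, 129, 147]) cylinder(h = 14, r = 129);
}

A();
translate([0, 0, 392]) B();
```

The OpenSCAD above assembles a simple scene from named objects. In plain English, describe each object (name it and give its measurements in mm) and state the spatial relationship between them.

A is a four-legged stool. The seat is a 329×303×33 mm slab whose top surface is at z = 392 mm; four round legs, each 36 mm in diameter, run from the floor (z = 0) to the underside of the seat, each leg's axis is inset half a diameter from the nearest pair of seat edges (so the leg's bounding box is flush with the corner).

B is a spool: two coaxial disc flanges of radius 129 mm and thickness 14 mm, joined by a core cylinder of radius 71 mm and height 133 mm. The lower flange rests on z = 0 and the three cylinders share a vertical axis.

The spool is on top of the stool.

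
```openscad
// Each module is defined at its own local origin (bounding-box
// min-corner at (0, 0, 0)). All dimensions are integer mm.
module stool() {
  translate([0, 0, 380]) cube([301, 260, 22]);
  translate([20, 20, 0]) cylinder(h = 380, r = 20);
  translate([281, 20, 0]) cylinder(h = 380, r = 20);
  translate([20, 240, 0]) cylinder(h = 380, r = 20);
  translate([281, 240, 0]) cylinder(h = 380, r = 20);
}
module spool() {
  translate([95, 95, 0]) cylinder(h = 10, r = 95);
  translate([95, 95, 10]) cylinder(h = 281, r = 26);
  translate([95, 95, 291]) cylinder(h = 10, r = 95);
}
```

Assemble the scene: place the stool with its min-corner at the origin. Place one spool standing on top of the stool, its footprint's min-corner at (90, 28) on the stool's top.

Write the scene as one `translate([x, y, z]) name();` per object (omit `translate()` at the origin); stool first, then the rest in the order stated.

stool();
translate([90, 28, 402]) spool();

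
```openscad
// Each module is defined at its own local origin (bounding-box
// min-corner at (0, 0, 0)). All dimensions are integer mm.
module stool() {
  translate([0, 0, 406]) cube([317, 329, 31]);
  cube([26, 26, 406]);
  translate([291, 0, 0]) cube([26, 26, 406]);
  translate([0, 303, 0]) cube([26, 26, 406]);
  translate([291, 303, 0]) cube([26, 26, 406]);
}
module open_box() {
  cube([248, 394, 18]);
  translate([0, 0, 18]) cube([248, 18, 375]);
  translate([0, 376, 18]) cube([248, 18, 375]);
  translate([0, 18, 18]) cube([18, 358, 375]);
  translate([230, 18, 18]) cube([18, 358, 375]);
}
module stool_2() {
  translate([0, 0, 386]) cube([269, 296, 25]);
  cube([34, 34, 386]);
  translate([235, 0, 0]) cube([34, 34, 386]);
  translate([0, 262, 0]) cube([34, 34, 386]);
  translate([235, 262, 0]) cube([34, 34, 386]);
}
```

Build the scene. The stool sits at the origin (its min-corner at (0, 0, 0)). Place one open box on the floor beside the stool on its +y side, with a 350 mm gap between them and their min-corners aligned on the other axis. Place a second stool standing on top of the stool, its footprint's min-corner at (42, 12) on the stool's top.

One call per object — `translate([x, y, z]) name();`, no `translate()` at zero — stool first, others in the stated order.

stool();
translate([0, 679, 0]) open_box();
translate([42, 12, 437]) stool_2();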